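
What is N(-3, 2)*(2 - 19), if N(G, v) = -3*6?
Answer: 306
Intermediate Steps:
N(G, v) = -18
N(-3, 2)*(2 - 19) = -18*(2 - 19) = -18*(-17) = 306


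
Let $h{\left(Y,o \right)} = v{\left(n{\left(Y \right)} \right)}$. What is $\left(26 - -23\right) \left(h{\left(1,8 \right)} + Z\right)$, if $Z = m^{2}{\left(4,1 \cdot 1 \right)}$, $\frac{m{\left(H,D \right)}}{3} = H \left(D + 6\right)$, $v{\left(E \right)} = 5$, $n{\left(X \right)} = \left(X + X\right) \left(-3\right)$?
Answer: $345989$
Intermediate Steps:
$n{\left(X \right)} = - 6 X$ ($n{\left(X \right)} = 2 X \left(-3\right) = - 6 X$)
$h{\left(Y,o \right)} = 5$
$m{\left(H,D \right)} = 3 H \left(6 + D\right)$ ($m{\left(H,D \right)} = 3 H \left(D + 6\right) = 3 H \left(6 + D\right)$)
$Z = 7056$ ($Z = \left(3 \cdot 4 \left(6 + 1 \cdot 1\right)\right)^{2} = \left(3 \cdot 4 \left(6 + 1\right)\right)^{2} = \left(3 \cdot 4 \cdot 7\right)^{2} = 84^{2} = 7056$)
$\left(26 - -23\right) \left(h{\left(1,8 \right)} + Z\right) = \left(26 - -23\right) \left(5 + 7056\right) = \left(26 + 23\right) 7061 = 49 \cdot 7061 = 345989$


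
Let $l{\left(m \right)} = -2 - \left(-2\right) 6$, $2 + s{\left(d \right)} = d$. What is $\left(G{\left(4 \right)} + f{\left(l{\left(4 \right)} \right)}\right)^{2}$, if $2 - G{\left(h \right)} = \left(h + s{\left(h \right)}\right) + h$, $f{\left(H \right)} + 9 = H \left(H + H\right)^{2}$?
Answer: $15864289$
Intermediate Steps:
$s{\left(d \right)} = -2 + d$
$l{\left(m \right)} = 10$ ($l{\left(m \right)} = -2 - -12 = -2 + 12 = 10$)
$f{\left(H \right)} = -9 + 4 H^{3}$ ($f{\left(H \right)} = -9 + H \left(H + H\right)^{2} = -9 + H \left(2 H\right)^{2} = -9 + H 4 H^{2} = -9 + 4 H^{3}$)
$G{\left(h \right)} = 4 - 3 h$ ($G{\left(h \right)} = 2 - \left(\left(h + \left(-2 + h\right)\right) + h\right) = 2 - \left(\left(-2 + 2 h\right) + h\right) = 2 - \left(-2 + 3 h\right) = 4 - 3 h$)
$\left(G{\left(4 \right)} + f{\left(l{\left(4 \right)} \right)}\right)^{2} = \left(\left(4 - 12\right) - \left(9 - 4 \cdot 10^{3}\right)\right)^{2} = \left(\left(4 - 12\right) + \left(-9 + 4 \cdot 1000\right)\right)^{2} = \left(-8 + \left(-9 + 4000\right)\right)^{2} = \left(-8 + 3991\right)^{2} = 3983^{2} = 15864289$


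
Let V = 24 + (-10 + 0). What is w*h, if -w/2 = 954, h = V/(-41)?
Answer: 26712/41 ≈ 651.51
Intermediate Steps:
V = 14 (V = 24 - 10 = 14)
h = -14/41 (h = 14/(-41) = 14*(-1/41) = -14/41 ≈ -0.34146)
w = -1908 (w = -2*954 = -1908)
w*h = -1908*(-14/41) = 26712/41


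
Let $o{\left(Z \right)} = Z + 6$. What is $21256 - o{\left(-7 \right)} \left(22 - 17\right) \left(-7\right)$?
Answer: $21221$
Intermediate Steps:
$o{\left(Z \right)} = 6 + Z$
$21256 - o{\left(-7 \right)} \left(22 - 17\right) \left(-7\right) = 21256 - \left(6 - 7\right) \left(22 - 17\right) \left(-7\right) = 21256 - - 5 \left(-7\right) = 21256 - \left(-1\right) \left(-35\right) = 21256 - 35 = 21221$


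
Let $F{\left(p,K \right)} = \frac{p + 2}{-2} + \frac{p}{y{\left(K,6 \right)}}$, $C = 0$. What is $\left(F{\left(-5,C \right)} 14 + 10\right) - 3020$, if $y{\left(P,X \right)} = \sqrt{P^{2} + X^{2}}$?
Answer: $- \frac{9002}{3} \approx -3000.7$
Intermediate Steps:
$F{\left(p,K \right)} = -1 - \frac{p}{2} + \frac{p}{\sqrt{36 + K^{2}}}$ ($F{\left(p,K \right)} = \frac{p + 2}{-2} + \frac{p}{\sqrt{K^{2} + 6^{2}}} = \left(2 + p\right) \left(- \frac{1}{2}\right) + \frac{p}{\sqrt{K^{2} + 36}} = \left(-1 - \frac{p}{2}\right) + \frac{p}{\sqrt{36 + K^{2}}} = -1 - \frac{p}{2} + \frac{p}{\sqrt{36 + K^{2}}}$)
$\left(F{\left(-5,C \right)} 14 + 10\right) - 3020 = \left(\left(-1 - - \frac{5}{2} - \frac{5}{\sqrt{36 + 0^{2}}}\right) 14 + 10\right) - 3020 = \left(\left(-1 + \frac{5}{2} - \frac{5}{\sqrt{36 + 0}}\right) 14 + 10\right) - 3020 = \left(\left(-1 + \frac{5}{2} - \frac{5}{6}\right) 14 + 10\right) - 3020 = \left(\frac{2}{3} \cdot 14 + 10\right) - 3020 = \left(\frac{28}{3} + 10\right) - 3020 = \frac{58}{3} - 3020 = - \frac{9002}{3}$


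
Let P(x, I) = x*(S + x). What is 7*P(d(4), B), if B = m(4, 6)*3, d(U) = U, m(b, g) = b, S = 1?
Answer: 140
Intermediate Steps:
B = 12 (B = 4*3 = 12)
P(x, I) = x*(1 + x)
7*P(d(4), B) = 7*(4*(1 + 4)) = 7*(4*5) = 7*20 = 140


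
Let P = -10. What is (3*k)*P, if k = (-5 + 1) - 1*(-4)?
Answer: 0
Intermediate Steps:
k = 0 (k = -4 + 4 = 0)
(3*k)*P = (3*0)*(-10) = 0*(-10) = 0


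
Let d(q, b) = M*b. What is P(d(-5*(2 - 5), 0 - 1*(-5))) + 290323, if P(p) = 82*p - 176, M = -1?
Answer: 289737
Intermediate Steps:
d(q, b) = -b
P(p) = -176 + 82*p
P(d(-5*(2 - 5), 0 - 1*(-5))) + 290323 = (-176 + 82*(-(0 - 1*(-5)))) + 290323 = (-176 + 82*(-(0 + 5))) + 290323 = (-176 + 82*(-1*5)) + 290323 = (-176 + 82*(-5)) + 290323 = (-176 - 410) + 290323 = -586 + 290323 = 289737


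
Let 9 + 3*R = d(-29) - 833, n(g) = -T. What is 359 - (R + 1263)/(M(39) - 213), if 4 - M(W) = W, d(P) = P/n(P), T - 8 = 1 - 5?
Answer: 360067/992 ≈ 362.97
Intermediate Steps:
T = 4 (T = 8 + (1 - 5) = 8 - 4 = 4)
n(g) = -4 (n(g) = -1*4 = -4)
d(P) = -P/4 (d(P) = P/(-4) = P*(-¼) = -P/4)
M(W) = 4 - W
R = -1113/4 (R = -3 + (-¼*(-29) - 833)/3 = -3 + (29/4 - 833)/3 = -3 + (⅓)*(-3303/4) = -3 - 1101/4 = -1113/4 ≈ -278.25)
359 - (R + 1263)/(M(39) - 213) = 359 - (-1113/4 + 1263)/((4 - 1*39) - 213) = 359 - 3939/(4*((4 - 39) - 213)) = 359 - 3939/(4*(-35 - 213)) = 359 - 3939/(4*(-248)) = 359 - 3939*(-1)/(4*248) = 359 - 1*(-3939/992) = 359 + 3939/992 = 360067/992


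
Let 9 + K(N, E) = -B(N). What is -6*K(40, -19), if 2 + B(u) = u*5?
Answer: 1242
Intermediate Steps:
B(u) = -2 + 5*u (B(u) = -2 + u*5 = -2 + 5*u)
K(N, E) = -7 - 5*N (K(N, E) = -9 - (-2 + 5*N) = -9 + (2 - 5*N) = -7 - 5*N)
-6*K(40, -19) = -6*(-7 - 5*40) = -6*(-7 - 200) = -6*(-207) = 1242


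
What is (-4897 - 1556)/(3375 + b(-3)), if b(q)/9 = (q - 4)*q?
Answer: -239/132 ≈ -1.8106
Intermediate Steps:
b(q) = 9*q*(-4 + q) (b(q) = 9*((q - 4)*q) = 9*((-4 + q)*q) = 9*(q*(-4 + q)) = 9*q*(-4 + q))
(-4897 - 1556)/(3375 + b(-3)) = (-4897 - 1556)/(3375 + 9*(-3)*(-4 - 3)) = -6453/(3375 + 9*(-3)*(-7)) = -6453/(3375 + 189) = -6453/3564 = -6453*1/3564 = -239/132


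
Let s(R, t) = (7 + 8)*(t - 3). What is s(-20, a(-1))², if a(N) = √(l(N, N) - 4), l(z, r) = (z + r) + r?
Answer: 450 - 1350*I*√7 ≈ 450.0 - 3571.8*I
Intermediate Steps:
l(z, r) = z + 2*r (l(z, r) = (r + z) + r = z + 2*r)
a(N) = √(-4 + 3*N) (a(N) = √((N + 2*N) - 4) = √(3*N - 4) = √(-4 + 3*N))
s(R, t) = -45 + 15*t (s(R, t) = 15*(-3 + t) = -45 + 15*t)
s(-20, a(-1))² = (-45 + 15*√(-4 + 3*(-1)))² = (-45 + 15*√(-4 - 3))² = (-45 + 15*√(-7))² = (-45 + 15*(I*√7))² = (-45 + 15*I*√7)²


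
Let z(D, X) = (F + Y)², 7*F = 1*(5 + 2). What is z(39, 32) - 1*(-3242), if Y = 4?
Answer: 3267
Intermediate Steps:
F = 1 (F = (1*(5 + 2))/7 = (1*7)/7 = (⅐)*7 = 1)
z(D, X) = 25 (z(D, X) = (1 + 4)² = 5² = 25)
z(39, 32) - 1*(-3242) = 25 - 1*(-3242) = 25 + 3242 = 3267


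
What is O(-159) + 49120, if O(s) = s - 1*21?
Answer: 48940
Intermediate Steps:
O(s) = -21 + s (O(s) = s - 21 = -21 + s)
O(-159) + 49120 = (-21 - 159) + 49120 = -180 + 49120 = 48940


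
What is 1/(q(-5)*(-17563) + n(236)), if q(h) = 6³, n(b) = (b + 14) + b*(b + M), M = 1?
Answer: -1/3737426 ≈ -2.6756e-7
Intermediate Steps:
n(b) = 14 + b + b*(1 + b) (n(b) = (b + 14) + b*(b + 1) = (14 + b) + b*(1 + b) = 14 + b + b*(1 + b))
q(h) = 216
1/(q(-5)*(-17563) + n(236)) = 1/(216*(-17563) + (14 + 236² + 2*236)) = 1/(-3793608 + (14 + 55696 + 472)) = 1/(-3793608 + 56182) = 1/(-3737426) = -1/3737426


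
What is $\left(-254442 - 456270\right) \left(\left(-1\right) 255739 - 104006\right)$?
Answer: $255675088440$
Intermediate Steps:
$\left(-254442 - 456270\right) \left(\left(-1\right) 255739 - 104006\right) = - 710712 \left(-255739 - 104006\right) = \left(-710712\right) \left(-359745\right) = 255675088440$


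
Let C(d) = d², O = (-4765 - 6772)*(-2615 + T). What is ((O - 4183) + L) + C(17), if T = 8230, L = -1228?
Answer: -64785377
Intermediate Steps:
O = -64780255 (O = (-4765 - 6772)*(-2615 + 8230) = -11537*5615 = -64780255)
((O - 4183) + L) + C(17) = ((-64780255 - 4183) - 1228) + 17² = (-64784438 - 1228) + 289 = -64785666 + 289 = -64785377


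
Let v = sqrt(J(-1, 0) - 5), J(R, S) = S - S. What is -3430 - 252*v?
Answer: -3430 - 252*I*sqrt(5) ≈ -3430.0 - 563.49*I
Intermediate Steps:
J(R, S) = 0
v = I*sqrt(5) (v = sqrt(0 - 5) = sqrt(-5) = I*sqrt(5) ≈ 2.2361*I)
-3430 - 252*v = -3430 - 252*I*sqrt(5)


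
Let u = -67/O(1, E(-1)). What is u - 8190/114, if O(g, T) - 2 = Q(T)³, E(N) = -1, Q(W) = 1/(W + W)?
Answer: -30659/285 ≈ -107.58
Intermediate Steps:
Q(W) = 1/(2*W)
O(g, T) = 2 + 1/(8*T³) (O(g, T) = 2 + (1/(2*T))³ = 2 + 1/(8*T³))
u = -536/15 (u = -67/(2 + (⅛)/(-1)³) = -67/(2 + (⅛)*(-1)) = -67/(2 - ⅛) = -67/15/8 = -67*8/15 = -536/15 ≈ -35.733)
u - 8190/114 = -536/15 - 8190/114 = -536/15 - 70*39/38 = -536/15 - 1365/19 = -30659/285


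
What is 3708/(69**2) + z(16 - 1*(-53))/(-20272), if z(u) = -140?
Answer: 300933/382996 ≈ 0.78573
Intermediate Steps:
3708/(69**2) + z(16 - 1*(-53))/(-20272) = 3708/(69**2) - 140/(-20272) = 3708/4761 - 140*(-1/20272) = 3708*(1/4761) + 5/724 = 412/529 + 5/724 = 300933/382996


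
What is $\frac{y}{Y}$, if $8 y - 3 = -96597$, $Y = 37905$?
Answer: $- \frac{16099}{50540} \approx -0.31854$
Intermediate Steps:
$y = - \frac{48297}{4}$ ($y = \frac{3}{8} + \frac{1}{8} \left(-96597\right) = \frac{3}{8} - \frac{96597}{8} = - \frac{48297}{4} \approx -12074.0$)
$\frac{y}{Y} = - \frac{48297}{4 \cdot 37905} = \left(- \frac{48297}{4}\right) \frac{1}{37905} = - \frac{16099}{50540}$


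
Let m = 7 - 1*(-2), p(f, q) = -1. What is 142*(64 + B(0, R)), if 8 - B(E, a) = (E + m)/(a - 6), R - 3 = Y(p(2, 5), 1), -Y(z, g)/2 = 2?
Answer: 72846/7 ≈ 10407.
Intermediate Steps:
m = 9 (m = 7 + 2 = 9)
Y(z, g) = -4 (Y(z, g) = -2*2 = -4)
R = -1 (R = 3 - 4 = -1)
B(E, a) = 8 - (9 + E)/(-6 + a) (B(E, a) = 8 - (E + 9)/(a - 6) = 8 - (9 + E)/(-6 + a))
142*(64 + B(0, R)) = 142*(64 + (-57 - 1*0 + 8*(-1))/(-6 - 1)) = 142*(64 + (-57 + 0 - 8)/(-7)) = 142*(64 - ⅐*(-65)) = 142*(64 + 65/7) = 142*(513/7) = 72846/7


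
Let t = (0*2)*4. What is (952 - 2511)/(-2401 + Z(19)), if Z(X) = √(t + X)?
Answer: 3743159/5764782 + 1559*√19/5764782 ≈ 0.65049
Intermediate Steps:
t = 0 (t = 0*4 = 0)
Z(X) = √X (Z(X) = √(0 + X) = √X)
(952 - 2511)/(-2401 + Z(19)) = (952 - 2511)/(-2401 + √19) = -1559/(-2401 + √19)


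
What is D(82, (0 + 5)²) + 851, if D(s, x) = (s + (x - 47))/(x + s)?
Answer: 91117/107 ≈ 851.56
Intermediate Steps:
D(s, x) = (-47 + s + x)/(s + x) (D(s, x) = (s + (-47 + x))/(s + x) = (-47 + s + x)/(s + x))
D(82, (0 + 5)²) + 851 = (-47 + 82 + (0 + 5)²)/(82 + (0 + 5)²) + 851 = (-47 + 82 + 5²)/(82 + 5²) + 851 = (-47 + 82 + 25)/(82 + 25) + 851 = 60/107 + 851 = 91117/107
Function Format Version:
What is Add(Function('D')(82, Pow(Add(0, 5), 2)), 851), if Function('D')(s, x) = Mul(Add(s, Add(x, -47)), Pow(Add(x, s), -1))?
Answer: Rational(91117, 107) ≈ 851.56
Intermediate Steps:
Function('D')(s, x) = Mul(Pow(Add(s, x), -1), Add(-47, s, x)) (Function('D')(s, x) = Mul(Add(s, Add(-47, x)), Pow(Add(s, x), -1)) = Mul(Add(-47, s, x), Pow(Add(s, x), -1)) = Mul(Pow(Add(s, x), -1), Add(-47, s, x)))
Add(Function('D')(82, Pow(Add(0, 5), 2)), 851) = Add(Mul(Pow(Add(82, Pow(Add(0, 5), 2)), -1), Add(-47, 82, Pow(Add(0, 5), 2))), 851) = Add(Mul(Pow(Add(82, Pow(5, 2)), -1), Add(-47, 82, Pow(5, 2))), 851) = Add(Mul(Pow(Add(82, 25), -1), Add(-47, 82, 25)), 851) = Add(Mul(Pow(107, -1), 60), 851) = Add(Mul(Rational(1, 107), 60), 851) = Add(Rational(60, 107), 851) = Rational(91117, 107)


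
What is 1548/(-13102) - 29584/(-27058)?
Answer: 86430946/88628479 ≈ 0.97521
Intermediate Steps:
1548/(-13102) - 29584/(-27058) = 1548*(-1/13102) - 29584*(-1/27058) = -774/6551 + 14792/13529 = 86430946/88628479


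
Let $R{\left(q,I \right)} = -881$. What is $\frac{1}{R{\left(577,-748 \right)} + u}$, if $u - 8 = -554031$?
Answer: $- \frac{1}{554904} \approx -1.8021 \cdot 10^{-6}$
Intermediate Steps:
$u = -554023$ ($u = 8 - 554031 = -554023$)
$\frac{1}{R{\left(577,-748 \right)} + u} = \frac{1}{-881 - 554023} = \frac{1}{-554904} = - \frac{1}{554904}$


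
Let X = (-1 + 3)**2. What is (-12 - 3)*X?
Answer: -60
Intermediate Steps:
X = 4 (X = 2**2 = 4)
(-12 - 3)*X = (-12 - 3)*4 = -15*4 = -60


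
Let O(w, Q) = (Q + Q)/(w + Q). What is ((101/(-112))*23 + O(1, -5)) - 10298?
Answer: -1155419/112 ≈ -10316.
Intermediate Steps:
O(w, Q) = 2*Q/(Q + w) (O(w, Q) = (2*Q)/(Q + w) = 2*Q/(Q + w))
((101/(-112))*23 + O(1, -5)) - 10298 = ((101/(-112))*23 + 2*(-5)/(-5 + 1)) - 10298 = ((101*(-1/112))*23 + 2*(-5)/(-4)) - 10298 = (-101/112*23 + 2*(-5)*(-¼)) - 10298 = (-2323/112 + 5/2) - 10298 = -2043/112 - 10298 = -1155419/112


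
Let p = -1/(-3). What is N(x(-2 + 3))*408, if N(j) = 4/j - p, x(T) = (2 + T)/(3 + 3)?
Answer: 3128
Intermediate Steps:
p = ⅓ (p = -1*(-⅓) = ⅓ ≈ 0.33333)
x(T) = ⅓ + T/6 (x(T) = (2 + T)/6 = (2 + T)*(⅙) = ⅓ + T/6)
N(j) = -⅓ + 4/j (N(j) = 4/j - 1*⅓ = 4/j - ⅓ = -⅓ + 4/j)
N(x(-2 + 3))*408 = ((12 - (⅓ + (-2 + 3)/6))/(3*(⅓ + (-2 + 3)/6)))*408 = ((12 - (⅓ + (⅙)*1))/(3*(⅓ + (⅙)*1)))*408 = ((12 - (⅓ + ⅙))/(3*(⅓ + ⅙)))*408 = ((12 - 1*½)/(3*(½)))*408 = ((⅓)*2*(12 - ½))*408 = ((⅓)*2*(23/2))*408 = (23/3)*408 = 3128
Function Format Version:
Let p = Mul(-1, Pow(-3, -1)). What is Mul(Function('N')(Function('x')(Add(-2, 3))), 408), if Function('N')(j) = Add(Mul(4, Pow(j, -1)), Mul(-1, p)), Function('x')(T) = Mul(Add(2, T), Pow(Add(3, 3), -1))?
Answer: 3128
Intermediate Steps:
p = Rational(1, 3) (p = Mul(-1, Rational(-1, 3)) = Rational(1, 3) ≈ 0.33333)
Function('x')(T) = Add(Rational(1, 3), Mul(Rational(1, 6), T)) (Function('x')(T) = Mul(Add(2, T), Pow(6, -1)) = Mul(Add(2, T), Rational(1, 6)) = Add(Rational(1, 3), Mul(Rational(1, 6), T)))
Function('N')(j) = Add(Rational(-1, 3), Mul(4, Pow(j, -1))) (Function('N')(j) = Add(Mul(4, Pow(j, -1)), Mul(-1, Rational(1, 3))) = Add(Mul(4, Pow(j, -1)), Rational(-1, 3)) = Add(Rational(-1, 3), Mul(4, Pow(j, -1))))
Mul(Function('N')(Function('x')(Add(-2, 3))), 408) = Mul(Mul(Rational(1, 3), Pow(Add(Rational(1, 3), Mul(Rational(1, 6), Add(-2, 3))), -1), Add(12, Mul(-1, Add(Rational(1, 3), Mul(Rational(1, 6), Add(-2, 3)))))), 408) = Mul(Mul(Rational(1, 3), Pow(Add(Rational(1, 3), Mul(Rational(1, 6), 1)), -1), Add(12, Mul(-1, Add(Rational(1, 3), Mul(Rational(1, 6), 1))))), 408) = Mul(Mul(Rational(1, 3), Pow(Add(Rational(1, 3), Rational(1, 6)), -1), Add(12, Mul(-1, Add(Rational(1, 3), Rational(1, 6))))), 408) = Mul(Mul(Rational(1, 3), Pow(Rational(1, 2), -1), Add(12, Mul(-1, Rational(1, 2)))), 408) = Mul(Mul(Rational(1, 3), 2, Add(12, Rational(-1, 2))), 408) = Mul(Mul(Rational(1, 3), 2, Rational(23, 2)), 408) = Mul(Rational(23, 3), 408) = 3128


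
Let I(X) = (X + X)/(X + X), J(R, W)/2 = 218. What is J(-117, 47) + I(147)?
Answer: 437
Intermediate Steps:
J(R, W) = 436 (J(R, W) = 2*218 = 436)
I(X) = 1 (I(X) = (2*X)/((2*X)) = (2*X)*(1/(2*X)) = 1)
J(-117, 47) + I(147) = 436 + 1 = 437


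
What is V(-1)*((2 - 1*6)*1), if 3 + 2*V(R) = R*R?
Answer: 4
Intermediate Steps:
V(R) = -3/2 + R²/2 (V(R) = -3/2 + (R*R)/2 = -3/2 + R²/2)
V(-1)*((2 - 1*6)*1) = (-3/2 + (½)*(-1)²)*((2 - 1*6)*1) = (-3/2 + (½)*1)*((2 - 6)*1) = (-3/2 + ½)*(-4*1) = -1*(-4) = 4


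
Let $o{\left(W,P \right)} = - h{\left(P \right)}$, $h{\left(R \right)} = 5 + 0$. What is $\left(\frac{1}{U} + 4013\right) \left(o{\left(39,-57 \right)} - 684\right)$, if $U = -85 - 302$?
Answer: $- \frac{1070037670}{387} \approx -2.765 \cdot 10^{6}$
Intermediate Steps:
$h{\left(R \right)} = 5$
$o{\left(W,P \right)} = -5$ ($o{\left(W,P \right)} = \left(-1\right) 5 = -5$)
$U = -387$ ($U = -85 - 302 = -387$)
$\left(\frac{1}{U} + 4013\right) \left(o{\left(39,-57 \right)} - 684\right) = \left(\frac{1}{-387} + 4013\right) \left(-5 - 684\right) = \left(- \frac{1}{387} + 4013\right) \left(-5 - 684\right) = \frac{1553030}{387} \left(-689\right) = - \frac{1070037670}{387}$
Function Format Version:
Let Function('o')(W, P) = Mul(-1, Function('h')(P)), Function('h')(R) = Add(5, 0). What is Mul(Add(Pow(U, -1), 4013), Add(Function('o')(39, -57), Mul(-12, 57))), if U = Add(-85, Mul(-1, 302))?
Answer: Rational(-1070037670, 387) ≈ -2.7650e+6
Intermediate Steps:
Function('h')(R) = 5
Function('o')(W, P) = -5 (Function('o')(W, P) = Mul(-1, 5) = -5)
U = -387 (U = Add(-85, -302) = -387)
Mul(Add(Pow(U, -1), 4013), Add(Function('o')(39, -57), Mul(-12, 57))) = Mul(Add(Pow(-387, -1), 4013), Add(-5, Mul(-12, 57))) = Mul(Add(Rational(-1, 387), 4013), Add(-5, -684)) = Mul(Rational(1553030, 387), -689) = Rational(-1070037670, 387)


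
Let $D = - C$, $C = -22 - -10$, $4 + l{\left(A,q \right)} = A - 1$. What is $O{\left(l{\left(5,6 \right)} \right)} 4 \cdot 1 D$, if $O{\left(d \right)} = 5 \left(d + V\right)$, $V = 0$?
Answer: $0$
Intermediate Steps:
$l{\left(A,q \right)} = -5 + A$ ($l{\left(A,q \right)} = -4 + \left(A - 1\right) = -4 + \left(-1 + A\right) = -5 + A$)
$C = -12$ ($C = -22 + 10 = -12$)
$D = 12$ ($D = \left(-1\right) \left(-12\right) = 12$)
$O{\left(d \right)} = 5 d$ ($O{\left(d \right)} = 5 \left(d + 0\right) = 5 d$)
$O{\left(l{\left(5,6 \right)} \right)} 4 \cdot 1 D = 5 \left(-5 + 5\right) 4 \cdot 1 \cdot 12 = 5 \cdot 0 \cdot 4 \cdot 12 = 0 \cdot 4 \cdot 12 = 0 \cdot 12 = 0$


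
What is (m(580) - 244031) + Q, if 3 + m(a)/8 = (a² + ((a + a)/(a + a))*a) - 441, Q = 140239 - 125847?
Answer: 2462649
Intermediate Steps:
Q = 14392
m(a) = -3552 + 8*a + 8*a² (m(a) = -24 + 8*((a² + ((a + a)/(a + a))*a) - 441) = -24 + 8*((a² + ((2*a)/((2*a)))*a) - 441) = -24 + 8*((a² + ((2*a)*(1/(2*a)))*a) - 441) = -24 + 8*((a² + 1*a) - 441) = -24 + 8*((a² + a) - 441) = -24 + 8*((a + a²) - 441) = -24 + 8*(-441 + a + a²) = -24 + (-3528 + 8*a + 8*a²) = -3552 + 8*a + 8*a²)
(m(580) - 244031) + Q = ((-3552 + 8*580 + 8*580²) - 244031) + 14392 = ((-3552 + 4640 + 8*336400) - 244031) + 14392 = ((-3552 + 4640 + 2691200) - 244031) + 14392 = (2692288 - 244031) + 14392 = 2448257 + 14392 = 2462649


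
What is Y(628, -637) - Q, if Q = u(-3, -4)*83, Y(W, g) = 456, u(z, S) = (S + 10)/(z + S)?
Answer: 3690/7 ≈ 527.14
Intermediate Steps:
u(z, S) = (10 + S)/(S + z)
Q = -498/7 (Q = ((10 - 4)/(-4 - 3))*83 = (6/(-7))*83 = -⅐*6*83 = -6/7*83 = -498/7 ≈ -71.143)
Y(628, -637) - Q = 456 - 1*(-498/7) = 456 + 498/7 = 3690/7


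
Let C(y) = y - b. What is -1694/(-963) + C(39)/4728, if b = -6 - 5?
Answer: 1342897/758844 ≈ 1.7697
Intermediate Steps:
b = -11
C(y) = 11 + y (C(y) = y - 1*(-11) = y + 11 = 11 + y)
-1694/(-963) + C(39)/4728 = -1694/(-963) + (11 + 39)/4728 = -1694*(-1/963) + 50*(1/4728) = 1694/963 + 25/2364 = 1342897/758844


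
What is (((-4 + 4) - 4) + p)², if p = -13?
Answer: 289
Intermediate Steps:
(((-4 + 4) - 4) + p)² = (((-4 + 4) - 4) - 13)² = ((0 - 4) - 13)² = (-4 - 13)² = (-17)² = 289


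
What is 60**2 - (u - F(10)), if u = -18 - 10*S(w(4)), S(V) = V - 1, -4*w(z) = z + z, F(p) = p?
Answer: 3598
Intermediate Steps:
w(z) = -z/2 (w(z) = -(z + z)/4 = -z/2)
S(V) = -1 + V
u = 12 (u = -18 - 10*(-1 - 1/2*4) = -18 - 10*(-1 - 2) = -18 - 10*(-3) = -18 + 30 = 12)
60**2 - (u - F(10)) = 60**2 - (12 - 1*10) = 3600 - (12 - 10) = 3600 - 1*2 = 3600 - 2 = 3598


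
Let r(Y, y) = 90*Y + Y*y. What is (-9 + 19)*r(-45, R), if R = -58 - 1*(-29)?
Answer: -27450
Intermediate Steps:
R = -29 (R = -58 + 29 = -29)
(-9 + 19)*r(-45, R) = (-9 + 19)*(-45*(90 - 29)) = 10*(-45*61) = 10*(-2745) = -27450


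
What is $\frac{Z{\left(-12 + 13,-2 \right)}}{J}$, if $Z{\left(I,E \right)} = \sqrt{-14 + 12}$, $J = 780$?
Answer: $\frac{i \sqrt{2}}{780} \approx 0.0018131 i$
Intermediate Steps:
$Z{\left(I,E \right)} = i \sqrt{2}$ ($Z{\left(I,E \right)} = \sqrt{-2} = i \sqrt{2}$)
$\frac{Z{\left(-12 + 13,-2 \right)}}{J} = \frac{i \sqrt{2}}{780}$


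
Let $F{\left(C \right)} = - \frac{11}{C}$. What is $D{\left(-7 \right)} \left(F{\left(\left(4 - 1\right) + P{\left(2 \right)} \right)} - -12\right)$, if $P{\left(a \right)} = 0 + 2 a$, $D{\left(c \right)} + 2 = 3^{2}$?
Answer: $73$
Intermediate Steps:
$D{\left(c \right)} = 7$ ($D{\left(c \right)} = -2 + 3^{2} = -2 + 9 = 7$)
$P{\left(a \right)} = 2 a$
$D{\left(-7 \right)} \left(F{\left(\left(4 - 1\right) + P{\left(2 \right)} \right)} - -12\right) = 7 \left(- \frac{11}{\left(4 - 1\right) + 2 \cdot 2} - -12\right) = 7 \left(- \frac{11}{3 + 4} + 12\right) = 7 \left(- \frac{11}{7} + 12\right) = 7 \cdot \frac{73}{7} = 73$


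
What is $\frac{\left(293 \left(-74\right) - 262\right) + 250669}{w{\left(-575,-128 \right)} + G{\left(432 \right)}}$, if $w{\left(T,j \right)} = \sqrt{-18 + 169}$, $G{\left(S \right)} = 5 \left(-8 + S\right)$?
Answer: $\frac{484897000}{4494249} - \frac{228725 \sqrt{151}}{4494249} \approx 107.27$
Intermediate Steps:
$G{\left(S \right)} = -40 + 5 S$
$w{\left(T,j \right)} = \sqrt{151}$
$\frac{\left(293 \left(-74\right) - 262\right) + 250669}{w{\left(-575,-128 \right)} + G{\left(432 \right)}} = \frac{\left(293 \left(-74\right) - 262\right) + 250669}{\sqrt{151} + \left(-40 + 5 \cdot 432\right)} = \frac{\left(-21682 - 262\right) + 250669}{\sqrt{151} + \left(-40 + 2160\right)} = \frac{-21944 + 250669}{\sqrt{151} + 2120} = \frac{228725}{2120 + \sqrt{151}}$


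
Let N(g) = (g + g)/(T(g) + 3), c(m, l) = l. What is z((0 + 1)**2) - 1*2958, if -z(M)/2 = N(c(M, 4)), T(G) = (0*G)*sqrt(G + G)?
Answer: -8890/3 ≈ -2963.3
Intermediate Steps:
T(G) = 0 (T(G) = 0*sqrt(2*G) = 0*(sqrt(2)*sqrt(G)) = 0)
N(g) = 2*g/3 (N(g) = (g + g)/(0 + 3) = (2*g)/3 = (2*g)*(1/3) = 2*g/3)
z(M) = -16/3 (z(M) = -4*4/3 = -2*8/3 = -16/3)
z((0 + 1)**2) - 1*2958 = -16/3 - 1*2958 = -16/3 - 2958 = -8890/3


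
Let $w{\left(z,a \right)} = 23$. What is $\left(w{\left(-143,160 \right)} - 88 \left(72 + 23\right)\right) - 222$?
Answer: $-8559$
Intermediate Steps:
$\left(w{\left(-143,160 \right)} - 88 \left(72 + 23\right)\right) - 222 = \left(23 - 88 \left(72 + 23\right)\right) - 222 = \left(23 - 8360\right) - 222 = -8337 - 222 = -8559$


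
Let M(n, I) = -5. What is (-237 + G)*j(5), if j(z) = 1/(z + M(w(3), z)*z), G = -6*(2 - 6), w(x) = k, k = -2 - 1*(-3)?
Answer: 213/20 ≈ 10.650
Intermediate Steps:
k = 1 (k = -2 + 3 = 1)
w(x) = 1
G = 24 (G = -6*(-4) = 24)
j(z) = -1/(4*z) (j(z) = 1/(z - 5*z) = 1/(-4*z) = -1/(4*z))
(-237 + G)*j(5) = (-237 + 24)*(-¼/5) = -(-213)/(4*5) = -213*(-1/20) = 213/20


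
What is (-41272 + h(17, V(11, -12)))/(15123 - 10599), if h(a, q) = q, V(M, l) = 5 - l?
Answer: -41255/4524 ≈ -9.1191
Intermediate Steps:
(-41272 + h(17, V(11, -12)))/(15123 - 10599) = (-41272 + (5 - 1*(-12)))/(15123 - 10599) = (-41272 + (5 + 12))/4524 = (-41272 + 17)*(1/4524) = -41255*1/4524 = -41255/4524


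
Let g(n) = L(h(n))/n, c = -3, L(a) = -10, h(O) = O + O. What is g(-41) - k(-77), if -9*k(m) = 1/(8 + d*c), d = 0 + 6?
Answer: 859/3690 ≈ 0.23279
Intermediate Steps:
h(O) = 2*O
d = 6
g(n) = -10/n
k(m) = 1/90 (k(m) = -1/(9*(8 + 6*(-3))) = -1/(9*(8 - 18)) = -1/9/(-10) = -1/9*(-1/10) = 1/90)
g(-41) - k(-77) = -10/(-41) - 1*1/90 = -10*(-1/41) - 1/90 = 10/41 - 1/90 = 859/3690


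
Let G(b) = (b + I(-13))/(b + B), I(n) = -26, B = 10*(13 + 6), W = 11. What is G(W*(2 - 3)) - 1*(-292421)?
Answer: 52343322/179 ≈ 2.9242e+5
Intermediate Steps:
B = 190 (B = 10*19 = 190)
G(b) = (-26 + b)/(190 + b) (G(b) = (b - 26)/(b + 190) = (-26 + b)/(190 + b))
G(W*(2 - 3)) - 1*(-292421) = (-26 + 11*(2 - 3))/(190 + 11*(2 - 3)) - 1*(-292421) = (-26 + 11*(-1))/(190 + 11*(-1)) + 292421 = (-26 - 11)/(190 - 11) + 292421 = -37/179 + 292421 = 52343322/179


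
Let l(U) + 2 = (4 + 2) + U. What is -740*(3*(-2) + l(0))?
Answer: 1480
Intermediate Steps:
l(U) = 4 + U (l(U) = -2 + ((4 + 2) + U) = -2 + (6 + U) = 4 + U)
-740*(3*(-2) + l(0)) = -740*(3*(-2) + (4 + 0)) = -740*(-6 + 4) = -740*(-2) = 1480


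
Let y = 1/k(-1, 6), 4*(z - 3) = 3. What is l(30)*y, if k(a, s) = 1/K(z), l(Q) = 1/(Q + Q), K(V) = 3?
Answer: 1/20 ≈ 0.050000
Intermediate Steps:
z = 15/4 (z = 3 + (1/4)*3 = 3 + 3/4 = 15/4 ≈ 3.7500)
l(Q) = 1/(2*Q)
k(a, s) = 1/3
y = 3 (y = 1/(1/3) = 3)
l(30)*y = ((1/2)/30)*3 = ((1/2)*(1/30))*3 = (1/60)*3 = 1/20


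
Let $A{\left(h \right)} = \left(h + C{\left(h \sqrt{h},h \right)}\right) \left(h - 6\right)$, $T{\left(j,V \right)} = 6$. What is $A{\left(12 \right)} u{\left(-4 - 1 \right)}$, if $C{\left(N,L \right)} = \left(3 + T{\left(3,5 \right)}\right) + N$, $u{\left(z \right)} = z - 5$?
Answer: $-1260 - 1440 \sqrt{3} \approx -3754.2$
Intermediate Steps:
$u{\left(z \right)} = -5 + z$
$C{\left(N,L \right)} = 9 + N$ ($C{\left(N,L \right)} = \left(3 + 6\right) + N = 9 + N$)
$A{\left(h \right)} = \left(-6 + h\right) \left(9 + h + h^{\frac{3}{2}}\right)$ ($A{\left(h \right)} = \left(h + \left(9 + h \sqrt{h}\right)\right) \left(h - 6\right) = \left(h + \left(9 + h^{\frac{3}{2}}\right)\right) \left(-6 + h\right) = \left(9 + h + h^{\frac{3}{2}}\right) \left(-6 + h\right) = \left(-6 + h\right) \left(9 + h + h^{\frac{3}{2}}\right)$)
$A{\left(12 \right)} u{\left(-4 - 1 \right)} = \left(-54 + 12^{2} + 12^{\frac{5}{2}} - 6 \cdot 12^{\frac{3}{2}} + 3 \cdot 12\right) \left(-5 - 5\right) = \left(-54 + 144 + 288 \sqrt{3} - 6 \cdot 24 \sqrt{3} + 36\right) \left(-5 - 5\right) = \left(-54 + 144 + 288 \sqrt{3} - 144 \sqrt{3} + 36\right) \left(-10\right) = \left(126 + 144 \sqrt{3}\right) \left(-10\right) = -1260 - 1440 \sqrt{3}$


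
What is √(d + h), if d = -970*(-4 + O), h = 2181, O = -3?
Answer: √8971 ≈ 94.715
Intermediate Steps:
d = 6790 (d = -970*(-4 - 3) = -970*(-7) = 6790)
√(d + h) = √(6790 + 2181) = √8971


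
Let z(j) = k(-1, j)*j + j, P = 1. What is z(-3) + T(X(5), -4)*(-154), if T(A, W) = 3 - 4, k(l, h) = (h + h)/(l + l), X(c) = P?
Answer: 142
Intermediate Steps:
X(c) = 1
k(l, h) = h/l (k(l, h) = (2*h)/((2*l)) = (2*h)*(1/(2*l)) = h/l)
T(A, W) = -1
z(j) = j - j² (z(j) = (j/(-1))*j + j = (j*(-1))*j + j = (-j)*j + j = -j² + j = j - j²)
z(-3) + T(X(5), -4)*(-154) = -3*(1 - 1*(-3)) - 1*(-154) = -3*(1 + 3) + 154 = -3*4 + 154 = -12 + 154 = 142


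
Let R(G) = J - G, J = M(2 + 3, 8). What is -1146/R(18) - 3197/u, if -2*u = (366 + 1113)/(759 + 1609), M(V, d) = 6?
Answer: 30564473/2958 ≈ 10333.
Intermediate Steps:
J = 6
R(G) = 6 - G
u = -1479/4736 (u = -(366 + 1113)/(2*(759 + 1609)) = -1479/(2*2368) = -½*1479/2368 = -1479/4736 ≈ -0.31229)
-1146/R(18) - 3197/u = -1146/(6 - 1*18) - 3197/(-1479/4736) = -1146/(6 - 18) - 3197*(-4736/1479) = -1146/(-12) + 15140992/1479 = -1146*(-1/12) + 15140992/1479 = 191/2 + 15140992/1479 = 30564473/2958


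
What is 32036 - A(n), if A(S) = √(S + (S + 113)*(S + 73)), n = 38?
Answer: 32036 - √16799 ≈ 31906.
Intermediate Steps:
A(S) = √(S + (73 + S)*(113 + S)) (A(S) = √(S + (113 + S)*(73 + S)) = √(S + (73 + S)*(113 + S)))
32036 - A(n) = 32036 - √(8249 + 38² + 187*38) = 32036 - √(8249 + 1444 + 7106) = 32036 - √16799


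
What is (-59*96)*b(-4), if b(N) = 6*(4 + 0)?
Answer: -135936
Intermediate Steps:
b(N) = 24 (b(N) = 6*4 = 24)
(-59*96)*b(-4) = -59*96*24 = -5664*24 = -135936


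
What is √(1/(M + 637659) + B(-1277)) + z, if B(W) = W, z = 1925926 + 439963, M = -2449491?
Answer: 2365889 + I*√1048013211847470/905916 ≈ 2.3659e+6 + 35.735*I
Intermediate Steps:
z = 2365889
√(1/(M + 637659) + B(-1277)) + z = √(1/(-2449491 + 637659) - 1277) + 2365889 = √(1/(-1811832) - 1277) + 2365889 = √(-1/1811832 - 1277) + 2365889 = √(-2313709465/1811832) + 2365889 = I*√1048013211847470/905916 + 2365889 = 2365889 + I*√1048013211847470/905916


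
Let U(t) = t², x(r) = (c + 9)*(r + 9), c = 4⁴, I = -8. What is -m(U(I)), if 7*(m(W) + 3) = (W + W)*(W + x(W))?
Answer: -2484331/7 ≈ -3.5490e+5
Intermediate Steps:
c = 256
x(r) = 2385 + 265*r (x(r) = (256 + 9)*(r + 9) = 265*(9 + r) = 2385 + 265*r)
m(W) = -3 + 2*W*(2385 + 266*W)/7 (m(W) = -3 + ((W + W)*(W + (2385 + 265*W)))/7 = -3 + ((2*W)*(2385 + 266*W))/7 = -3 + (2*W*(2385 + 266*W))/7 = -3 + 2*W*(2385 + 266*W)/7)
-m(U(I)) = -(-3 + 76*((-8)²)² + (4770/7)*(-8)²) = -(-3 + 76*64² + (4770/7)*64) = -(-3 + 76*4096 + 305280/7) = -(-3 + 311296 + 305280/7) = -1*2484331/7 = -2484331/7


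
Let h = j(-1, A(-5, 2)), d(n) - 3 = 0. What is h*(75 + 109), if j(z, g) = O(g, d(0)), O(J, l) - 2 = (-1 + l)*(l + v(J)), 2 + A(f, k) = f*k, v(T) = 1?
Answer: 1840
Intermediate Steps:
A(f, k) = -2 + f*k
d(n) = 3 (d(n) = 3 + 0 = 3)
O(J, l) = 2 + (1 + l)*(-1 + l) (O(J, l) = 2 + (-1 + l)*(l + 1) = 2 + (-1 + l)*(1 + l) = 2 + (1 + l)*(-1 + l))
j(z, g) = 10 (j(z, g) = 1 + 3² = 1 + 9 = 10)
h = 10
h*(75 + 109) = 10*(75 + 109) = 10*184 = 1840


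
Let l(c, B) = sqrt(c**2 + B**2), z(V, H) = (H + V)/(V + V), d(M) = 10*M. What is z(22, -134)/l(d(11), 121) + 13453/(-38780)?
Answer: -13453/38780 - 28*sqrt(221)/26741 ≈ -0.36247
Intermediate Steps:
z(V, H) = (H + V)/(2*V) (z(V, H) = (H + V)/((2*V)) = (H + V)*(1/(2*V)) = (H + V)/(2*V))
l(c, B) = sqrt(B**2 + c**2)
z(22, -134)/l(d(11), 121) + 13453/(-38780) = ((1/2)*(-134 + 22)/22)/(sqrt(121**2 + (10*11)**2)) + 13453/(-38780) = ((1/2)*(1/22)*(-112))/(sqrt(14641 + 110**2)) + 13453*(-1/38780) = -28/(11*sqrt(14641 + 12100)) - 13453/38780 = -28*sqrt(221)/2431/11 - 13453/38780 = -28*sqrt(221)/26741 - 13453/38780 = -13453/38780 - 28*sqrt(221)/26741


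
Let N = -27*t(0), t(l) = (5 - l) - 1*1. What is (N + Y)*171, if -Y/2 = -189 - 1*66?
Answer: 68742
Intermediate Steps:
Y = 510 (Y = -2*(-189 - 1*66) = -2*(-189 - 66) = -2*(-255) = 510)
t(l) = 4 - l (t(l) = (5 - l) - 1 = 4 - l)
N = -108 (N = -27*(4 - 1*0) = -27*(4 + 0) = -27*4 = -108)
(N + Y)*171 = (-108 + 510)*171 = 402*171 = 68742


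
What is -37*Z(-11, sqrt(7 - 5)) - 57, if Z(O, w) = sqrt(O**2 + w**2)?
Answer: -57 - 37*sqrt(123) ≈ -467.35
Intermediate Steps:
-37*Z(-11, sqrt(7 - 5)) - 57 = -37*sqrt((-11)**2 + (sqrt(7 - 5))**2) - 57 = -37*sqrt(121 + (sqrt(2))**2) - 57 = -37*sqrt(121 + 2) - 57 = -37*sqrt(123) - 57 = -57 - 37*sqrt(123)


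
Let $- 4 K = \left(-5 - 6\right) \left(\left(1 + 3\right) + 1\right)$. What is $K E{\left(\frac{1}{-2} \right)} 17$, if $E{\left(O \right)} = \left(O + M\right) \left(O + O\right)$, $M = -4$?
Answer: $\frac{8415}{8} \approx 1051.9$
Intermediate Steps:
$K = \frac{55}{4}$ ($K = - \frac{\left(-5 - 6\right) \left(\left(1 + 3\right) + 1\right)}{4} = - \frac{\left(-11\right) \left(4 + 1\right)}{4} = - \frac{\left(-11\right) 5}{4} = \left(- \frac{1}{4}\right) \left(-55\right) = \frac{55}{4} \approx 13.75$)
$E{\left(O \right)} = 2 O \left(-4 + O\right)$ ($E{\left(O \right)} = \left(O - 4\right) \left(O + O\right) = \left(-4 + O\right) 2 O = 2 O \left(-4 + O\right)$)
$K E{\left(\frac{1}{-2} \right)} 17 = \frac{55 \frac{2 \left(-4 + \frac{1}{-2}\right)}{-2}}{4} \cdot 17 = \frac{55 \cdot 2 \left(- \frac{1}{2}\right) \left(-4 - \frac{1}{2}\right)}{4} \cdot 17 = \frac{55 \cdot 2 \left(- \frac{1}{2}\right) \left(- \frac{9}{2}\right)}{4} \cdot 17 = \frac{55}{4} \cdot \frac{9}{2} \cdot 17 = \frac{495}{8} \cdot 17 = \frac{8415}{8}$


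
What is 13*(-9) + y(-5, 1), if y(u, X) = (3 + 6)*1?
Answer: -108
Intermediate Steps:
y(u, X) = 9 (y(u, X) = 9*1 = 9)
13*(-9) + y(-5, 1) = 13*(-9) + 9 = -117 + 9 = -108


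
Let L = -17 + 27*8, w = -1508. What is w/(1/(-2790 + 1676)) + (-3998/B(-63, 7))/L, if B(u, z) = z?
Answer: 2340113418/1393 ≈ 1.6799e+6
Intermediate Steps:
L = 199 (L = -17 + 216 = 199)
w/(1/(-2790 + 1676)) + (-3998/B(-63, 7))/L = -1508/(1/(-2790 + 1676)) - 3998/7/199 = -1508/(1/(-1114)) - 3998*⅐*(1/199) = -1508/(-1/1114) - 3998/7*1/199 = -1508*(-1114) - 3998/1393 = 1679912 - 3998/1393 = 2340113418/1393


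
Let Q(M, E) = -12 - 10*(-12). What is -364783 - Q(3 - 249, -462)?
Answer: -364891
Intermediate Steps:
Q(M, E) = 108 (Q(M, E) = -12 + 120 = 108)
-364783 - Q(3 - 249, -462) = -364783 - 1*108 = -364783 - 108 = -364891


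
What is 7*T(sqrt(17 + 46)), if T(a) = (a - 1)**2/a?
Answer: -14 + 64*sqrt(7)/3 ≈ 42.443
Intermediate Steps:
T(a) = (-1 + a)**2/a
7*T(sqrt(17 + 46)) = 7*((-1 + sqrt(17 + 46))**2/(sqrt(17 + 46))) = 7*((-1 + sqrt(63))**2/(sqrt(63))) = 7*((-1 + 3*sqrt(7))**2/((3*sqrt(7)))) = 7*((sqrt(7)/21)*(-1 + 3*sqrt(7))**2) = 7*(sqrt(7)*(-1 + 3*sqrt(7))**2/21) = sqrt(7)*(-1 + 3*sqrt(7))**2/3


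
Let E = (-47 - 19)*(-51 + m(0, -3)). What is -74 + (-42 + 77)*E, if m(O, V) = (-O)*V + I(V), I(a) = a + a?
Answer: 131596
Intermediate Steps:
I(a) = 2*a
m(O, V) = 2*V - O*V (m(O, V) = (-O)*V + 2*V = -O*V + 2*V = 2*V - O*V)
E = 3762 (E = (-47 - 19)*(-51 - 3*(2 - 1*0)) = -66*(-51 - 3*(2 + 0)) = -66*(-51 - 3*2) = -66*(-51 - 6) = -66*(-57) = 3762)
-74 + (-42 + 77)*E = -74 + (-42 + 77)*3762 = -74 + 35*3762 = -74 + 131670 = 131596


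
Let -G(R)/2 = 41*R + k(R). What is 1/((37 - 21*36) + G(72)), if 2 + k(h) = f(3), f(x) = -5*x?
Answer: -1/6589 ≈ -0.00015177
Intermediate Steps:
k(h) = -17 (k(h) = -2 - 5*3 = -2 - 15 = -17)
G(R) = 34 - 82*R (G(R) = -2*(41*R - 17) = -2*(-17 + 41*R) = 34 - 82*R)
1/((37 - 21*36) + G(72)) = 1/((37 - 21*36) + (34 - 82*72)) = 1/((37 - 756) + (34 - 5904)) = 1/(-719 - 5870) = 1/(-6589) = -1/6589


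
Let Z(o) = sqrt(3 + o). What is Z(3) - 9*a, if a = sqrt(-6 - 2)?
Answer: sqrt(6) - 18*I*sqrt(2) ≈ 2.4495 - 25.456*I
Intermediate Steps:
a = 2*I*sqrt(2) (a = sqrt(-8) = 2*I*sqrt(2) ≈ 2.8284*I)
Z(3) - 9*a = sqrt(3 + 3) - 18*I*sqrt(2) = sqrt(6) - 18*I*sqrt(2)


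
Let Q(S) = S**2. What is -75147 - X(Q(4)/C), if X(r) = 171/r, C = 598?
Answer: -652305/8 ≈ -81538.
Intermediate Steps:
-75147 - X(Q(4)/C) = -75147 - 171/(4**2/598) = -75147 - 171/(16*(1/598)) = -75147 - 171/8/299 = -75147 - 171*299/8 = -75147 - 1*51129/8 = -75147 - 51129/8 = -652305/8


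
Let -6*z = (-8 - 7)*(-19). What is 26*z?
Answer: -1235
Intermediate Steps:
z = -95/2 (z = -(-8 - 7)*(-19)/6 = -(-5)*(-19)/2 = -1/6*285 = -95/2 ≈ -47.500)
26*z = 26*(-95/2) = -1235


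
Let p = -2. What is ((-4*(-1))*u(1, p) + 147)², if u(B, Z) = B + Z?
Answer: 20449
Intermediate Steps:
((-4*(-1))*u(1, p) + 147)² = ((-4*(-1))*(1 - 2) + 147)² = (4*(-1) + 147)² = (-4 + 147)² = 143² = 20449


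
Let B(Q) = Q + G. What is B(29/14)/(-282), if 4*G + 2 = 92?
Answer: -86/987 ≈ -0.087133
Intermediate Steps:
G = 45/2 (G = -½ + (¼)*92 = -½ + 23 = 45/2 ≈ 22.500)
B(Q) = 45/2 + Q (B(Q) = Q + 45/2 = 45/2 + Q)
B(29/14)/(-282) = (45/2 + 29/14)/(-282) = (45/2 + 29*(1/14))*(-1/282) = (45/2 + 29/14)*(-1/282) = (172/7)*(-1/282) = -86/987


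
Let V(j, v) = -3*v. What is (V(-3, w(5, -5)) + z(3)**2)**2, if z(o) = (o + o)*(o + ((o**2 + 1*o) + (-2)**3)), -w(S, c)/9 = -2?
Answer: 2924100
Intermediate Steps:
w(S, c) = 18 (w(S, c) = -9*(-2) = 18)
z(o) = 2*o*(-8 + o**2 + 2*o) (z(o) = (2*o)*(o + ((o**2 + o) - 8)) = (2*o)*(o + ((o + o**2) - 8)) = (2*o)*(o + (-8 + o + o**2)) = (2*o)*(-8 + o**2 + 2*o) = 2*o*(-8 + o**2 + 2*o))
(V(-3, w(5, -5)) + z(3)**2)**2 = (-3*18 + (2*3*(-8 + 3**2 + 2*3))**2)**2 = (-54 + (2*3*(-8 + 9 + 6))**2)**2 = (-54 + (2*3*7)**2)**2 = (-54 + 42**2)**2 = (-54 + 1764)**2 = 1710**2 = 2924100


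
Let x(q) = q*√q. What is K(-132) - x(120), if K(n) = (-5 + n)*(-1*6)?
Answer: 822 - 240*√30 ≈ -492.53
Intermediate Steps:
x(q) = q^(3/2)
K(n) = 30 - 6*n (K(n) = (-5 + n)*(-6) = 30 - 6*n)
K(-132) - x(120) = (30 - 6*(-132)) - 120^(3/2) = (30 + 792) - 240*√30 = 822 - 240*√30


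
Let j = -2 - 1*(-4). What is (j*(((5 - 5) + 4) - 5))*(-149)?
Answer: 298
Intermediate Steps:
j = 2 (j = -2 + 4 = 2)
(j*(((5 - 5) + 4) - 5))*(-149) = (2*(((5 - 5) + 4) - 5))*(-149) = (2*((0 + 4) - 5))*(-149) = (2*(4 - 5))*(-149) = (2*(-1))*(-149) = -2*(-149) = 298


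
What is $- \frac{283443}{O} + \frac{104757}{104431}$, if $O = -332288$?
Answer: $\frac{64409729949}{34701168128} \approx 1.8561$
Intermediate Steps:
$- \frac{283443}{O} + \frac{104757}{104431} = - \frac{283443}{-332288} + \frac{104757}{104431} = \left(-283443\right) \left(- \frac{1}{332288}\right) + 104757 \cdot \frac{1}{104431} = \frac{283443}{332288} + \frac{104757}{104431} = \frac{64409729949}{34701168128}$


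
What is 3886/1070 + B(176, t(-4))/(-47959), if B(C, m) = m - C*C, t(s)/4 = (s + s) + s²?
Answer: 109739377/25658065 ≈ 4.2770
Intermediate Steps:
t(s) = 4*s² + 8*s (t(s) = 4*((s + s) + s²) = 4*(2*s + s²) = 4*(s² + 2*s) = 4*s² + 8*s)
B(C, m) = m - C²
3886/1070 + B(176, t(-4))/(-47959) = 3886/1070 + (4*(-4)*(2 - 4) - 1*176²)/(-47959) = 3886*(1/1070) + (4*(-4)*(-2) - 1*30976)*(-1/47959) = 1943/535 + (32 - 30976)*(-1/47959) = 1943/535 - 30944*(-1/47959) = 1943/535 + 30944/47959 = 109739377/25658065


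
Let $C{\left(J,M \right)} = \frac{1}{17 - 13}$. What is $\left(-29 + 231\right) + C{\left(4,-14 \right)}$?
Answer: $\frac{809}{4} \approx 202.25$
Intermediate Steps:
$C{\left(J,M \right)} = \frac{1}{4}$
$\left(-29 + 231\right) + C{\left(4,-14 \right)} = \left(-29 + 231\right) + \frac{1}{4} = 202 + \frac{1}{4} = \frac{809}{4}$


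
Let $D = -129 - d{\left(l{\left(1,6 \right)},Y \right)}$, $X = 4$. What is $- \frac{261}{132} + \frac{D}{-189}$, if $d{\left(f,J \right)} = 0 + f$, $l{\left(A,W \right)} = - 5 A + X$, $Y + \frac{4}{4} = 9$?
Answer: $- \frac{10811}{8316} \approx -1.3$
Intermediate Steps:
$Y = 8$ ($Y = -1 + 9 = 8$)
$l{\left(A,W \right)} = 4 - 5 A$ ($l{\left(A,W \right)} = - 5 A + 4 = 4 - 5 A$)
$d{\left(f,J \right)} = f$
$D = -128$ ($D = -129 - \left(4 - 5\right) = -129 - -1 = -129 + 1 = -128$)
$- \frac{261}{132} + \frac{D}{-189} = - \frac{261}{132} - \frac{128}{-189} = \left(-261\right) \frac{1}{132} - - \frac{128}{189} = - \frac{87}{44} + \frac{128}{189} = - \frac{10811}{8316}$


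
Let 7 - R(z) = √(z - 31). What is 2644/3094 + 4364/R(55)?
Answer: 47290806/38675 + 8728*√6/25 ≈ 2077.9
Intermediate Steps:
R(z) = 7 - √(-31 + z) (R(z) = 7 - √(z - 31) = 7 - √(-31 + z))
2644/3094 + 4364/R(55) = 2644/3094 + 4364/(7 - √(-31 + 55)) = 2644*(1/3094) + 4364/(7 - √24) = 1322/1547 + 4364/(7 - 2*√6)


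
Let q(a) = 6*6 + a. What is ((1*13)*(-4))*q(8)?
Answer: -2288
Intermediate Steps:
q(a) = 36 + a
((1*13)*(-4))*q(8) = ((1*13)*(-4))*(36 + 8) = (13*(-4))*44 = -52*44 = -2288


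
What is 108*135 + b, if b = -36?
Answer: 14544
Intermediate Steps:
108*135 + b = 108*135 - 36 = 14580 - 36 = 14544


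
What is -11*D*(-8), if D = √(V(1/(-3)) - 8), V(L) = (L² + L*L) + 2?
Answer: 176*I*√13/3 ≈ 211.53*I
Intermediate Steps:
V(L) = 2 + 2*L² (V(L) = (L² + L²) + 2 = 2*L² + 2 = 2 + 2*L²)
D = 2*I*√13/3 (D = √((2 + 2*(1/(-3))²) - 8) = √((2 + 2*(-⅓)²) - 8) = √((2 + 2*(⅑)) - 8) = √((2 + 2/9) - 8) = √(20/9 - 8) = √(-52/9) = 2*I*√13/3 ≈ 2.4037*I)
-11*D*(-8) = -22*I*√13/3*(-8) = 176*I*√13/3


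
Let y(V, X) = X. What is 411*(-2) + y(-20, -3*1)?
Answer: -825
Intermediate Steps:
411*(-2) + y(-20, -3*1) = 411*(-2) - 3*1 = -822 - 3 = -825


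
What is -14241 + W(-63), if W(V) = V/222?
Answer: -1053855/74 ≈ -14241.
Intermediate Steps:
W(V) = V/222 (W(V) = V*(1/222) = V/222)
-14241 + W(-63) = -14241 + (1/222)*(-63) = -14241 - 21/74 = -1053855/74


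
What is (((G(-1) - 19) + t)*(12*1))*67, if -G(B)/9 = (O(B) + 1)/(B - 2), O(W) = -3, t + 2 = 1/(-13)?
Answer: -283008/13 ≈ -21770.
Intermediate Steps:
t = -27/13 (t = -2 + 1/(-13) = -2 - 1/13 = -27/13 ≈ -2.0769)
G(B) = 18/(-2 + B) (G(B) = -9*(-3 + 1)/(B - 2) = -(-18)/(-2 + B) = 18/(-2 + B))
(((G(-1) - 19) + t)*(12*1))*67 = (((18/(-2 - 1) - 19) - 27/13)*(12*1))*67 = (((18/(-3) - 19) - 27/13)*12)*67 = (((18*(-⅓) - 19) - 27/13)*12)*67 = (((-6 - 19) - 27/13)*12)*67 = ((-25 - 27/13)*12)*67 = -352/13*12*67 = -4224/13*67 = -283008/13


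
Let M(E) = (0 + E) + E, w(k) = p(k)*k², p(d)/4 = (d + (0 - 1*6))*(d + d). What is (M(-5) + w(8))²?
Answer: 66945124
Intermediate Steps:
p(d) = 8*d*(-6 + d) (p(d) = 4*((d + (0 - 1*6))*(d + d)) = 4*((d + (0 - 6))*(2*d)) = 4*((d - 6)*(2*d)) = 4*((-6 + d)*(2*d)) = 4*(2*d*(-6 + d)) = 8*d*(-6 + d))
w(k) = 8*k³*(-6 + k) (w(k) = (8*k*(-6 + k))*k² = 8*k³*(-6 + k))
M(E) = 2*E (M(E) = E + E = 2*E)
(M(-5) + w(8))² = (2*(-5) + 8*8³*(-6 + 8))² = (-10 + 8*512*2)² = (-10 + 8192)² = 8182² = 66945124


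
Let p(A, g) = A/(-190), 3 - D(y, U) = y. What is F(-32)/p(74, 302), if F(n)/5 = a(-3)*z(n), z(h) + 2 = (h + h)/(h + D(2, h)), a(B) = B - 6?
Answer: 8550/1147 ≈ 7.4542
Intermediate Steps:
D(y, U) = 3 - y
p(A, g) = -A/190 (p(A, g) = A*(-1/190) = -A/190)
a(B) = -6 + B
z(h) = -2 + 2*h/(1 + h) (z(h) = -2 + (h + h)/(h + (3 - 1*2)) = -2 + (2*h)/(h + (3 - 2)) = -2 + (2*h)/(h + 1) = -2 + (2*h)/(1 + h) = -2 + 2*h/(1 + h))
F(n) = 90/(1 + n) (F(n) = 5*((-6 - 3)*(-2/(1 + n))) = 5*(-(-18)/(1 + n)) = 5*(18/(1 + n)) = 90/(1 + n))
F(-32)/p(74, 302) = (90/(1 - 32))/((-1/190*74)) = (90/(-31))/(-37/95) = (90*(-1/31))*(-95/37) = -90/31*(-95/37) = 8550/1147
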